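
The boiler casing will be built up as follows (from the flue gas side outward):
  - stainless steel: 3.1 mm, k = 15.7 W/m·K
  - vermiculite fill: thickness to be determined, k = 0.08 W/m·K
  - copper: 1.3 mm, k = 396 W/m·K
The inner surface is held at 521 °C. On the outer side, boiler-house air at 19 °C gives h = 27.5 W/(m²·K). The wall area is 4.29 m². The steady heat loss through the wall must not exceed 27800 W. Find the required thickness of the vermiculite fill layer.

L ≈ 3.27 mm

Series thermal resistances:
R_stainless steel = L/(kA) = 0.0031/(15.7×4.29) = 4.603×10^-5 K/W
R_copper = L/(kA) = 0.0013/(396×4.29) = 7.652×10^-7 K/W
R_outer film = 1/(h_o·A) = 1/(27.5×4.29) = 0.008476 K/W
Sum of the known resistances R_other = 0.008523 K/W
Required total resistance R_tot = ΔT/Q_allow = 502/27800 = 0.01806 K/W
R_vermiculite fill = R_tot − R_other = 0.009534 K/W
L = R·k·A = 0.009534×0.08×4.29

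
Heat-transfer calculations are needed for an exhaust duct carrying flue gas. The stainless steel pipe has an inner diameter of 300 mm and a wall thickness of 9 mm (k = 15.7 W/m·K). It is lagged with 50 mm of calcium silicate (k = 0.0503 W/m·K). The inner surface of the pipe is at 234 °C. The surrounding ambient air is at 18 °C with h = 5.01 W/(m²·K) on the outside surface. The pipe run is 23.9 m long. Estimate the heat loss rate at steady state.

Q ≈ 5070 W

Radial resistances (cylindrical: R_cond = ln(r_o/r_i)/(2πkL), R_conv = 1/(h·2πrL)):
R_stainless steel pipe wall = ln(159/150)/(2π×15.7×23.9) = 2.471×10^-5 K/W
R_calcium silicate = ln(209/159)/(2π×0.0503×23.9) = 0.0362 K/W
R_outer film = 1/(h_o·2πr_oL) = 1/(5.01×2π×0.209×23.9) = 0.00636 K/W
R_total = 0.04258 K/W
Q = ΔT/R_total = 216/0.04258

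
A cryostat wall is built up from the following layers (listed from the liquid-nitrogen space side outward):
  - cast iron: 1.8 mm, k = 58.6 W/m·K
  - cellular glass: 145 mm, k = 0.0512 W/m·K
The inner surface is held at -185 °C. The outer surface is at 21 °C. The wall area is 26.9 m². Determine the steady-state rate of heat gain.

Q ≈ 1960 W

Model the wall as resistances in series:
R_cast iron = L/(kA) = 0.0018/(58.6×26.9) = 1.142×10^-6 K/W
R_cellular glass = L/(kA) = 0.145/(0.0512×26.9) = 0.1053 K/W
R_total = 0.1053 K/W
Q = ΔT / R_total = 206 / 0.1053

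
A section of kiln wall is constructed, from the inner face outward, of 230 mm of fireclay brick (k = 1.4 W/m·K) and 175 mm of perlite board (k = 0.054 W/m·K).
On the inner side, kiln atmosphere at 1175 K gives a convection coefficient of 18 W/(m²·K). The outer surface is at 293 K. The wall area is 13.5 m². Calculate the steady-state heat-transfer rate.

Model the wall as resistances in series:
R_inner film = 1/(h_i·A) = 1/(18×13.5) = 0.004115 K/W
R_fireclay brick = L/(kA) = 0.23/(1.4×13.5) = 0.01217 K/W
R_perlite board = L/(kA) = 0.175/(0.054×13.5) = 0.2401 K/W
R_total = 0.2563 K/W
Q = ΔT / R_total = 882 / 0.2563

Q ≈ 3440 W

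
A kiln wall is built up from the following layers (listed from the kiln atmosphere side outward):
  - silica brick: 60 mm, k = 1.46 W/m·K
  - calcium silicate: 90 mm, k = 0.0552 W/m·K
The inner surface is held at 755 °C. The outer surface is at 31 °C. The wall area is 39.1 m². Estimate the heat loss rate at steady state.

Series thermal resistances:
R_silica brick = L/(kA) = 0.06/(1.46×39.1) = 0.001051 K/W
R_calcium silicate = L/(kA) = 0.09/(0.0552×39.1) = 0.0417 K/W
R_total = 0.04275 K/W
Q = ΔT / R_total = 724 / 0.04275

Q ≈ 16900 W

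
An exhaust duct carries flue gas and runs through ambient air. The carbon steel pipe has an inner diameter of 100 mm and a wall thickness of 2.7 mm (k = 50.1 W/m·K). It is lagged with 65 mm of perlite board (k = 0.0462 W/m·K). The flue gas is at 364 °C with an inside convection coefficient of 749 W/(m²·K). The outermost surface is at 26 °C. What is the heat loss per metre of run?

q′ ≈ 122 W/m

Radial resistances (cylindrical: R_cond = ln(r_o/r_i)/(2πkL), R_conv = 1/(h·2πrL)):
R_inner film = 1/(h_i·2πr₁L) = 1/(749×2π×0.05×1) = 0.00425 K/W
R_carbon steel pipe wall = ln(52.7/50)/(2π×50.1×1) = 1.671×10^-4 K/W
R_perlite board = ln(117.7/52.7)/(2π×0.0462×1) = 2.768 K/W
R_total = 2.772 K/W
Q = ΔT/R_total = 338/2.772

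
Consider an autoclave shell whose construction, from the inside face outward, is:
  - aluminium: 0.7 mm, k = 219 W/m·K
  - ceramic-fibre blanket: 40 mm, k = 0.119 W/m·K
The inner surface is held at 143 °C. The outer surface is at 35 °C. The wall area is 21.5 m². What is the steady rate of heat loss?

Treating each layer as a thermal resistance in series:
R_aluminium = L/(kA) = 0.0007/(219×21.5) = 1.487×10^-7 K/W
R_ceramic-fibre blanket = L/(kA) = 0.04/(0.119×21.5) = 0.01563 K/W
R_total = 0.01563 K/W
Q = ΔT / R_total = 108 / 0.01563

Q ≈ 6910 W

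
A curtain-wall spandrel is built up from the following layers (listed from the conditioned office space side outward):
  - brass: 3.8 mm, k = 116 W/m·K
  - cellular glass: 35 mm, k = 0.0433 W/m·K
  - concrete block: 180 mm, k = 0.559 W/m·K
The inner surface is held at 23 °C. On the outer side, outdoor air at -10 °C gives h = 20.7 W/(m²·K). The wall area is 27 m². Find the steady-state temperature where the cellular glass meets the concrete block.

T ≈ 0.368 °C

Series thermal resistances:
R_brass = L/(kA) = 0.0038/(116×27) = 1.213×10^-6 K/W
R_cellular glass = L/(kA) = 0.035/(0.0433×27) = 0.02994 K/W
R_concrete block = L/(kA) = 0.18/(0.559×27) = 0.01193 K/W
R_outer film = 1/(h_o·A) = 1/(20.7×27) = 0.001789 K/W
R_total = 0.04365 K/W;  Q = ΔT/R_total = 33/0.04365 = 755.9 W
T_interface = T_inner − Q·ΣR(inner→interface) = 23 − 756×0.02994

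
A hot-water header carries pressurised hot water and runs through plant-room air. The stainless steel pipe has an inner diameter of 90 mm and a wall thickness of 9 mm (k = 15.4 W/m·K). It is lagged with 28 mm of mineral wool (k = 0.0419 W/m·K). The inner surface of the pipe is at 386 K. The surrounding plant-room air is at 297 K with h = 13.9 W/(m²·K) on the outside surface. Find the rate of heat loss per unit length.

q′ ≈ 51.5 W/m

Treating each annulus and film as a series resistance:
R_stainless steel pipe wall = ln(54/45)/(2π×15.4×1) = 0.001884 K/W
R_mineral wool = ln(82/54)/(2π×0.0419×1) = 1.587 K/W
R_outer film = 1/(h_o·2πr_oL) = 1/(13.9×2π×0.082×1) = 0.1396 K/W
R_total = 1.728 K/W
Q = ΔT/R_total = 89/1.728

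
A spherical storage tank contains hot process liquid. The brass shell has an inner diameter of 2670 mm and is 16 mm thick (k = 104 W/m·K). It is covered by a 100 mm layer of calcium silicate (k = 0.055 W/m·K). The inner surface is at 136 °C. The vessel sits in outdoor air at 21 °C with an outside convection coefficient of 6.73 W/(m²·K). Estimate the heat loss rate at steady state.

Q ≈ 1450 W

Each spherical layer contributes R = (1/r_i − 1/r_o)/(4πk):
R_brass shell = (1/1.335 − 1/1.351)/(4π×104) = 6.788×10^-6 K/W
R_calcium silicate = (1/1.351 − 1/1.451)/(4π×0.055) = 0.07381 K/W
R_outer film = 1/(h·4πr_o²) = 1/(6.73×4π×1.451²) = 0.005616 K/W
R_total = 0.07943 K/W
Q = ΔT/R_total = 115/0.07943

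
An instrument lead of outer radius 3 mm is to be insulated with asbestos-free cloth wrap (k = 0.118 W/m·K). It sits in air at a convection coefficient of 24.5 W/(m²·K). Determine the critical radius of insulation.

r_cr ≈ 4.82 mm

For a cylinder r_cr = k/h = 0.118/24.5
r_cr = 4.82 mm; since the bare radius (3 mm) is below r_cr, adding a thin layer of insulation will *increase* heat loss.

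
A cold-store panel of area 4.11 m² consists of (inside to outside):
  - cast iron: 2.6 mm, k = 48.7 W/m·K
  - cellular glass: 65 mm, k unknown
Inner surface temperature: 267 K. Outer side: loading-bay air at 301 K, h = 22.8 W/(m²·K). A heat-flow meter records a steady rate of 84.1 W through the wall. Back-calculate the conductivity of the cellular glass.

Model the wall as resistances in series:
R_cast iron = L/(kA) = 0.0026/(48.7×4.11) = 1.299×10^-5 K/W
R_outer film = 1/(h_o·A) = 1/(22.8×4.11) = 0.01067 K/W
Sum of known resistances R_other = 0.01068 K/W
Total R = ΔT/Q = 34/84.1 = 0.4043 K/W
R_cellular glass = R_total − R_other = 0.3936 K/W
k = L/(R·A) = 0.065/(0.3936×4.11)

k ≈ 0.0402 W/(m·K)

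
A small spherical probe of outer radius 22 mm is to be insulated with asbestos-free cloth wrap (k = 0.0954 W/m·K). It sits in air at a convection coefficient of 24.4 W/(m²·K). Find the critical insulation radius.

For a sphere r_cr = 2k/h = 2×0.0954/24.4
r_cr = 7.82 mm; since the bare radius (22 mm) is above r_cr, any added insulation will reduce heat loss.

r_cr ≈ 7.82 mm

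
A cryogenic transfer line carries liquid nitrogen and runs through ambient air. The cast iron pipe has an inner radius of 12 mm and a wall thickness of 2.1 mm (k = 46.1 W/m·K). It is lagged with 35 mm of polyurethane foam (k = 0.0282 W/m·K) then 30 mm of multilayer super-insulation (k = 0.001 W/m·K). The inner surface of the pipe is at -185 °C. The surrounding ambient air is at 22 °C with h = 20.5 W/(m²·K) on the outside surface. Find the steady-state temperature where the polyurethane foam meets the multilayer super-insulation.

T ≈ -167 °C

For a radial system each layer contributes R = ln(r_out/r_in)/(2πkL); films add R = 1/(hA).
R_cast iron pipe wall = ln(14.1/12)/(2π×46.1×1) = 5.568×10^-4 K/W
R_polyurethane foam = ln(49.1/14.1)/(2π×0.0282×1) = 7.042 K/W
R_multilayer super-insulation = ln(79.1/49.1)/(2π×0.001×1) = 75.89 K/W
R_outer film = 1/(h_o·2πr_oL) = 1/(20.5×2π×0.0791×1) = 0.09815 K/W
R_total = 83.03 K/W
Q = ΔT/R_total = 207/83.03
Q = 2.49 W/m
T_interface = T_inner + Q·ΣR(inner→interface) = -185 + 2.49×7.042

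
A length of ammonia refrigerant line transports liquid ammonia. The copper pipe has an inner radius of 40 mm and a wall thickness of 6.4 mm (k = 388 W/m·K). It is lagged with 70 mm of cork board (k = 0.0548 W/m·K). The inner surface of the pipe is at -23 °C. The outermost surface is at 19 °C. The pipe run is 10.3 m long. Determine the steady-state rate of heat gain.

Q ≈ 162 W

Radial resistances (cylindrical: R_cond = ln(r_o/r_i)/(2πkL), R_conv = 1/(h·2πrL)):
R_copper pipe wall = ln(46.4/40)/(2π×388×10.3) = 5.911×10^-6 K/W
R_cork board = ln(116.4/46.4)/(2π×0.0548×10.3) = 0.2593 K/W
R_total = 0.2593 K/W
Q = ΔT/R_total = 42/0.2593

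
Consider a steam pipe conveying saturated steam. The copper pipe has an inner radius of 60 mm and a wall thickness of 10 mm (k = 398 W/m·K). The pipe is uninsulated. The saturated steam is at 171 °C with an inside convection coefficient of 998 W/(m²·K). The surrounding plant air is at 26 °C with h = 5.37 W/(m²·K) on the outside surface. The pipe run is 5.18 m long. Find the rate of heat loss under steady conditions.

Q ≈ 1760 W

For a radial system each layer contributes R = ln(r_out/r_in)/(2πkL); films add R = 1/(hA).
R_inner film = 1/(h_i·2πr₁L) = 1/(998×2π×0.06×5.18) = 5.131×10^-4 K/W
R_copper pipe wall = ln(70/60)/(2π×398×5.18) = 1.19×10^-5 K/W
R_outer film = 1/(h_o·2πr_oL) = 1/(5.37×2π×0.07×5.18) = 0.08174 K/W
R_total = 0.08226 K/W
Q = ΔT/R_total = 145/0.08226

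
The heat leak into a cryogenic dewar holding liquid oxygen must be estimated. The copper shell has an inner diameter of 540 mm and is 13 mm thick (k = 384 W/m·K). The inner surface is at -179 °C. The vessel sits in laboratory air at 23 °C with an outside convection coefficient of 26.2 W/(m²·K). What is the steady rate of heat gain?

Radial (spherical) resistances in series:
R_copper shell = (1/0.27 − 1/0.283)/(4π×384) = 3.526×10^-5 K/W
R_outer film = 1/(h·4πr_o²) = 1/(26.2×4π×0.283²) = 0.03792 K/W
R_total = 0.03796 K/W
Q = ΔT/R_total = 202/0.03796

Q ≈ 5320 W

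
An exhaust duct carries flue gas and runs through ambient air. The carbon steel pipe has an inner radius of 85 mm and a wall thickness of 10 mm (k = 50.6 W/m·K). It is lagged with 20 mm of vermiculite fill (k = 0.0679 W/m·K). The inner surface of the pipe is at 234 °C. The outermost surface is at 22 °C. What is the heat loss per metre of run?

Radial resistances (cylindrical: R_cond = ln(r_o/r_i)/(2πkL), R_conv = 1/(h·2πrL)):
R_carbon steel pipe wall = ln(95/85)/(2π×50.6×1) = 3.498×10^-4 K/W
R_vermiculite fill = ln(115/95)/(2π×0.0679×1) = 0.4478 K/W
R_total = 0.4482 K/W
Q = ΔT/R_total = 212/0.4482

q′ ≈ 473 W/m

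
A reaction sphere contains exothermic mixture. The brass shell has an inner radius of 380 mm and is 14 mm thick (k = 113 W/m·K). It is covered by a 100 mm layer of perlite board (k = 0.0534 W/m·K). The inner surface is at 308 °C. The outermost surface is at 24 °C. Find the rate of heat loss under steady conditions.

Q ≈ 371 W

Radial (spherical) resistances in series:
R_brass shell = (1/0.38 − 1/0.394)/(4π×113) = 6.585×10^-5 K/W
R_perlite board = (1/0.394 − 1/0.494)/(4π×0.0534) = 0.7656 K/W
R_total = 0.7657 K/W
Q = ΔT/R_total = 284/0.7657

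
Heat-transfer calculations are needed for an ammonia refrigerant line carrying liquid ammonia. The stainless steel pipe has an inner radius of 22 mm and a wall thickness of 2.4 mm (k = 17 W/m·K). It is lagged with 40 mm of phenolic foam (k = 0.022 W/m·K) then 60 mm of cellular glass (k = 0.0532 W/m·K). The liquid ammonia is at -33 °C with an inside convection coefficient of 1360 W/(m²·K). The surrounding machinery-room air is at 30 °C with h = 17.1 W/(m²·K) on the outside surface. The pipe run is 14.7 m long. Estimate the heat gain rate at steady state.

Q ≈ 102 W

For a radial system each layer contributes R = ln(r_out/r_in)/(2πkL); films add R = 1/(hA).
R_inner film = 1/(h_i·2πr₁L) = 1/(1360×2π×0.022×14.7) = 3.619×10^-4 K/W
R_stainless steel pipe wall = ln(24.4/22)/(2π×17×14.7) = 6.594×10^-5 K/W
R_phenolic foam = ln(64.4/24.4)/(2π×0.022×14.7) = 0.4776 K/W
R_cellular glass = ln(124.4/64.4)/(2π×0.0532×14.7) = 0.134 K/W
R_outer film = 1/(h_o·2πr_oL) = 1/(17.1×2π×0.1244×14.7) = 0.00509 K/W
R_total = 0.6171 K/W
Q = ΔT/R_total = 63/0.6171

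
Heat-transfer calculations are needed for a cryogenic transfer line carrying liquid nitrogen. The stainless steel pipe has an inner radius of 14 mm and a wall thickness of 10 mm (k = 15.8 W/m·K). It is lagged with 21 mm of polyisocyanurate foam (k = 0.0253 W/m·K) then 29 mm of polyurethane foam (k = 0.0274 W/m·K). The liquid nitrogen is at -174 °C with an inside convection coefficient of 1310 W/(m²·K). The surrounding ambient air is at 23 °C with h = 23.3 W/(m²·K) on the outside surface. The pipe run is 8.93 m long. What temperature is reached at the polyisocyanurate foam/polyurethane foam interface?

Per-layer cylindrical resistances, series-summed:
R_inner film = 1/(h_i·2πr₁L) = 1/(1310×2π×0.014×8.93) = 9.718×10^-4 K/W
R_stainless steel pipe wall = ln(24/14)/(2π×15.8×8.93) = 6.08×10^-4 K/W
R_polyisocyanurate foam = ln(45/24)/(2π×0.0253×8.93) = 0.4428 K/W
R_polyurethane foam = ln(74/45)/(2π×0.0274×8.93) = 0.3235 K/W
R_outer film = 1/(h_o·2πr_oL) = 1/(23.3×2π×0.074×8.93) = 0.01034 K/W
R_total = 0.7783 K/W
Q = ΔT/R_total = 197/0.7783
Q = 253 W
T_interface = T_inner + Q·ΣR(inner→interface) = -174 + 253×0.4444

T ≈ -61.5 °C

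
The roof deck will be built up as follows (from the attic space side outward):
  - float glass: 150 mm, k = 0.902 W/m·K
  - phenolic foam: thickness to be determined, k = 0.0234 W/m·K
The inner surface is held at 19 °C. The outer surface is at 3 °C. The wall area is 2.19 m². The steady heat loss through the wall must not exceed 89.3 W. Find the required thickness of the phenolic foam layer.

L ≈ 5.29 mm

Treating each layer as a thermal resistance in series:
R_float glass = L/(kA) = 0.15/(0.902×2.19) = 0.07593 K/W
Sum of the known resistances R_other = 0.07593 K/W
Required total resistance R_tot = ΔT/Q_allow = 16/89.3 = 0.1792 K/W
R_phenolic foam = R_tot − R_other = 0.1032 K/W
L = R·k·A = 0.1032×0.0234×2.19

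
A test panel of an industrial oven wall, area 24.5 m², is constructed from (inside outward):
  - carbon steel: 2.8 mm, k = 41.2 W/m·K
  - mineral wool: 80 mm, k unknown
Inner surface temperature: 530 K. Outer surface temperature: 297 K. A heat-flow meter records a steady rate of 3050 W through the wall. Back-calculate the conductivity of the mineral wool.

k ≈ 0.0427 W/(m·K)

Treating each layer as a thermal resistance in series:
R_carbon steel = L/(kA) = 0.0028/(41.2×24.5) = 2.774×10^-6 K/W
Sum of known resistances R_other = 2.774×10^-6 K/W
Total R = ΔT/Q = 233/3050 = 0.07639 K/W
R_mineral wool = R_total − R_other = 0.07639 K/W
k = L/(R·A) = 0.08/(0.07639×24.5)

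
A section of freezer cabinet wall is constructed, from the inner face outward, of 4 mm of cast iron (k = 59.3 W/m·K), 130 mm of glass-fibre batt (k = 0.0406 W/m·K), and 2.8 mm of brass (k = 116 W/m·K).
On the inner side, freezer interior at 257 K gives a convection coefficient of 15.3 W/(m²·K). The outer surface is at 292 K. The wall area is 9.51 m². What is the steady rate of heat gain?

Q ≈ 102 W

Model the wall as resistances in series:
R_inner film = 1/(h_i·A) = 1/(15.3×9.51) = 0.006873 K/W
R_cast iron = L/(kA) = 0.004/(59.3×9.51) = 7.093×10^-6 K/W
R_glass-fibre batt = L/(kA) = 0.13/(0.0406×9.51) = 0.3367 K/W
R_brass = L/(kA) = 0.0028/(116×9.51) = 2.538×10^-6 K/W
R_total = 0.3436 K/W
Q = ΔT / R_total = 35 / 0.3436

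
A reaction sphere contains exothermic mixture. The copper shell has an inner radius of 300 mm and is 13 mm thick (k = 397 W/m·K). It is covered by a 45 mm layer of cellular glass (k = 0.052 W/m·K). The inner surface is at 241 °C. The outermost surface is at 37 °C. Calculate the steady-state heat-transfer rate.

Q ≈ 332 W

Each spherical layer contributes R = (1/r_i − 1/r_o)/(4πk):
R_copper shell = (1/0.3 − 1/0.313)/(4π×397) = 2.775×10^-5 K/W
R_cellular glass = (1/0.313 − 1/0.358)/(4π×0.052) = 0.6146 K/W
R_total = 0.6146 K/W
Q = ΔT/R_total = 204/0.6146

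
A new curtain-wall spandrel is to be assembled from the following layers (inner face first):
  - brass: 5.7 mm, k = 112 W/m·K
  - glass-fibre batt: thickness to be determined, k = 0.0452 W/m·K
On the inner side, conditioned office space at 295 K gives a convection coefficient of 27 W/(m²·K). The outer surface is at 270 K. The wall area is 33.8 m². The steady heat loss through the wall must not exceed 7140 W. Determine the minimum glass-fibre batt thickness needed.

L ≈ 3.67 mm

Thermal resistances in series:
R_inner film = 1/(h_i·A) = 1/(27×33.8) = 0.001096 K/W
R_brass = L/(kA) = 0.0057/(112×33.8) = 1.506×10^-6 K/W
Sum of the known resistances R_other = 0.001097 K/W
Required total resistance R_tot = ΔT/Q_allow = 25/7140 = 0.003501 K/W
R_glass-fibre batt = R_tot − R_other = 0.002404 K/W
L = R·k·A = 0.002404×0.0452×33.8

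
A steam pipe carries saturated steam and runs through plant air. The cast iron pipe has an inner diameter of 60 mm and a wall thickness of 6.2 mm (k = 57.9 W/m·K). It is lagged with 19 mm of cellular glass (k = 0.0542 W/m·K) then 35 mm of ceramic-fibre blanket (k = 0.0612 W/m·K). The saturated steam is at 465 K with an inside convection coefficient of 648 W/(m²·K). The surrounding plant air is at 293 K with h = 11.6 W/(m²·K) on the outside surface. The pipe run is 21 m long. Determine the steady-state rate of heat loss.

Q ≈ 1350 W

Treating each annulus and film as a series resistance:
R_inner film = 1/(h_i·2πr₁L) = 1/(648×2π×0.03×21) = 3.899×10^-4 K/W
R_cast iron pipe wall = ln(36.2/30)/(2π×57.9×21) = 2.459×10^-5 K/W
R_cellular glass = ln(55.2/36.2)/(2π×0.0542×21) = 0.05899 K/W
R_ceramic-fibre blanket = ln(90.2/55.2)/(2π×0.0612×21) = 0.06081 K/W
R_outer film = 1/(h_o·2πr_oL) = 1/(11.6×2π×0.0902×21) = 0.007243 K/W
R_total = 0.1275 K/W
Q = ΔT/R_total = 172/0.1275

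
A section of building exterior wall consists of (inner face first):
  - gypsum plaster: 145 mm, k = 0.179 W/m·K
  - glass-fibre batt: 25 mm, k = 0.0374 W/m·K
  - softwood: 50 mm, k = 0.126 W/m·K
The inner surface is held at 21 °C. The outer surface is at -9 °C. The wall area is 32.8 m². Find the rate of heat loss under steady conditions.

Series thermal resistances:
R_gypsum plaster = L/(kA) = 0.145/(0.179×32.8) = 0.0247 K/W
R_glass-fibre batt = L/(kA) = 0.025/(0.0374×32.8) = 0.02038 K/W
R_softwood = L/(kA) = 0.05/(0.126×32.8) = 0.0121 K/W
R_total = 0.05717 K/W
Q = ΔT / R_total = 30 / 0.05717

Q ≈ 525 W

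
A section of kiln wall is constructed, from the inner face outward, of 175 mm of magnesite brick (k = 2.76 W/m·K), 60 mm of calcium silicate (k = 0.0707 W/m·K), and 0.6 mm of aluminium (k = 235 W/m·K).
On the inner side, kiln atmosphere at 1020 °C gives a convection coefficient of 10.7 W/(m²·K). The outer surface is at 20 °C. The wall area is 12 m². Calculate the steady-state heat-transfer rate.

Thermal resistances in series:
R_inner film = 1/(h_i·A) = 1/(10.7×12) = 0.007788 K/W
R_magnesite brick = L/(kA) = 0.175/(2.76×12) = 0.005284 K/W
R_calcium silicate = L/(kA) = 0.06/(0.0707×12) = 0.07072 K/W
R_aluminium = L/(kA) = 0.0006/(235×12) = 2.128×10^-7 K/W
R_total = 0.08379 K/W
Q = ΔT / R_total = 1000 / 0.08379

Q ≈ 11900 W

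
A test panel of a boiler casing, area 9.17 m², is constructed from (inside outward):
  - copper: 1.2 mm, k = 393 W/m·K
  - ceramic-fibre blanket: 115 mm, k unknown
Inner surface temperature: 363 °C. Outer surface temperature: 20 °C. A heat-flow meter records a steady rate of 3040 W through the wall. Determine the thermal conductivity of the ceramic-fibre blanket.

k ≈ 0.111 W/(m·K)

Using the resistance-network approach (series):
R_copper = L/(kA) = 0.0012/(393×9.17) = 3.33×10^-7 K/W
Sum of known resistances R_other = 3.33×10^-7 K/W
Total R = ΔT/Q = 343/3040 = 0.1128 K/W
R_ceramic-fibre blanket = R_total − R_other = 0.1128 K/W
k = L/(R·A) = 0.115/(0.1128×9.17)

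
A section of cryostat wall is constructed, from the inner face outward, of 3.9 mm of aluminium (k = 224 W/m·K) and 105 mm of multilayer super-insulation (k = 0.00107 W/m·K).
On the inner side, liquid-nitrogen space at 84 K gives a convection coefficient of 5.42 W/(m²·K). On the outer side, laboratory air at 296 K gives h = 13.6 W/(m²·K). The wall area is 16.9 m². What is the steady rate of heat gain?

Q ≈ 36.4 W

Thermal resistances in series:
R_inner film = 1/(h_i·A) = 1/(5.42×16.9) = 0.01092 K/W
R_aluminium = L/(kA) = 0.0039/(224×16.9) = 1.03×10^-6 K/W
R_multilayer super-insulation = L/(kA) = 0.105/(0.00107×16.9) = 5.807 K/W
R_outer film = 1/(h_o·A) = 1/(13.6×16.9) = 0.004351 K/W
R_total = 5.822 K/W
Q = ΔT / R_total = 212 / 5.822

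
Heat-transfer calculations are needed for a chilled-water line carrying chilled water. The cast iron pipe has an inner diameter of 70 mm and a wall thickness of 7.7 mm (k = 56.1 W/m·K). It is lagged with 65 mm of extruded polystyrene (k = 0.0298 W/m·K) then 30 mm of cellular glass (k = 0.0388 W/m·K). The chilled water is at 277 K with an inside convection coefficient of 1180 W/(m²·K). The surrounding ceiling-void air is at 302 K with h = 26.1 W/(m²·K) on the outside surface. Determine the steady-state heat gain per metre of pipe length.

Radial resistances (cylindrical: R_cond = ln(r_o/r_i)/(2πkL), R_conv = 1/(h·2πrL)):
R_inner film = 1/(h_i·2πr₁L) = 1/(1180×2π×0.035×1) = 0.003854 K/W
R_cast iron pipe wall = ln(42.7/35)/(2π×56.1×1) = 5.641×10^-4 K/W
R_extruded polystyrene = ln(107.7/42.7)/(2π×0.0298×1) = 4.941 K/W
R_cellular glass = ln(137.7/107.7)/(2π×0.0388×1) = 1.008 K/W
R_outer film = 1/(h_o·2πr_oL) = 1/(26.1×2π×0.1377×1) = 0.04428 K/W
R_total = 5.998 K/W
Q = ΔT/R_total = 25/5.998

q′ ≈ 4.17 W/m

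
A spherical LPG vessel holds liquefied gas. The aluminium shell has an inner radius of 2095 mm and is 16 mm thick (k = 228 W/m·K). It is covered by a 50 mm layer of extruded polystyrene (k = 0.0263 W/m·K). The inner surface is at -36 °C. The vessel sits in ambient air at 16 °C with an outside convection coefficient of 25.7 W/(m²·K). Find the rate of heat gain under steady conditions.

Q ≈ 1540 W

Spherical conduction: R = (1/r_in − 1/r_out)/(4πk) per layer; series-sum.
R_aluminium shell = (1/2.095 − 1/2.111)/(4π×228) = 1.263×10^-6 K/W
R_extruded polystyrene = (1/2.111 − 1/2.161)/(4π×0.0263) = 0.03316 K/W
R_outer film = 1/(h·4πr_o²) = 1/(25.7×4π×2.161²) = 6.631×10^-4 K/W
R_total = 0.03383 K/W
Q = ΔT/R_total = 52/0.03383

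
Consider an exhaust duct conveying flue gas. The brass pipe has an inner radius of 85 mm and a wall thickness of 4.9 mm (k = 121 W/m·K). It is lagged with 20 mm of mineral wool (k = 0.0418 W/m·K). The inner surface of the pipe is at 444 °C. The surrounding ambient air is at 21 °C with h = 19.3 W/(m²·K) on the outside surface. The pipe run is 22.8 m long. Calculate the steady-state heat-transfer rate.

Q ≈ 11500 W

Cylindrical conduction, so R = ln(r₂/r₁)/(2πkL) per layer, in series:
R_brass pipe wall = ln(89.9/85)/(2π×121×22.8) = 3.233×10^-6 K/W
R_mineral wool = ln(109.9/89.9)/(2π×0.0418×22.8) = 0.03355 K/W
R_outer film = 1/(h_o·2πr_oL) = 1/(19.3×2π×0.1099×22.8) = 0.003291 K/W
R_total = 0.03684 K/W
Q = ΔT/R_total = 423/0.03684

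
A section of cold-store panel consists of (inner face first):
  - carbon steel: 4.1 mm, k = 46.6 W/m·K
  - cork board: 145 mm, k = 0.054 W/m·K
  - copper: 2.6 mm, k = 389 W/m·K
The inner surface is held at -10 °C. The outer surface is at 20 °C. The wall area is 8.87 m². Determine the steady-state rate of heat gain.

Thermal resistances in series:
R_carbon steel = L/(kA) = 0.0041/(46.6×8.87) = 9.919×10^-6 K/W
R_cork board = L/(kA) = 0.145/(0.054×8.87) = 0.3027 K/W
R_copper = L/(kA) = 0.0026/(389×8.87) = 7.535×10^-7 K/W
R_total = 0.3027 K/W
Q = ΔT / R_total = 30 / 0.3027

Q ≈ 99.1 W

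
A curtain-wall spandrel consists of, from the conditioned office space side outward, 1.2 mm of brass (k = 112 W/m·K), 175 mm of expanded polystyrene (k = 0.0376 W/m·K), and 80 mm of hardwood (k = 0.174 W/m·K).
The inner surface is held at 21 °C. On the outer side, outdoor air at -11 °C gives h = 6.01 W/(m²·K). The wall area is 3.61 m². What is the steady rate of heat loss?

Using the resistance-network approach (series):
R_brass = L/(kA) = 0.0012/(112×3.61) = 2.968×10^-6 K/W
R_expanded polystyrene = L/(kA) = 0.175/(0.0376×3.61) = 1.289 K/W
R_hardwood = L/(kA) = 0.08/(0.174×3.61) = 0.1274 K/W
R_outer film = 1/(h_o·A) = 1/(6.01×3.61) = 0.04609 K/W
R_total = 1.463 K/W
Q = ΔT / R_total = 32 / 1.463

Q ≈ 21.9 W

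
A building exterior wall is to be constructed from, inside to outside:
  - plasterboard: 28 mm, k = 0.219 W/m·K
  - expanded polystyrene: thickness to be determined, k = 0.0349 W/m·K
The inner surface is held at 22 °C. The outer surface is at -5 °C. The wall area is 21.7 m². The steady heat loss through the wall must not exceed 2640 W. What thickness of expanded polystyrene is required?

L ≈ 3.28 mm

Using the resistance-network approach (series):
R_plasterboard = L/(kA) = 0.028/(0.219×21.7) = 0.005892 K/W
Sum of the known resistances R_other = 0.005892 K/W
Required total resistance R_tot = ΔT/Q_allow = 27/2640 = 0.01023 K/W
R_expanded polystyrene = R_tot − R_other = 0.004335 K/W
L = R·k·A = 0.004335×0.0349×21.7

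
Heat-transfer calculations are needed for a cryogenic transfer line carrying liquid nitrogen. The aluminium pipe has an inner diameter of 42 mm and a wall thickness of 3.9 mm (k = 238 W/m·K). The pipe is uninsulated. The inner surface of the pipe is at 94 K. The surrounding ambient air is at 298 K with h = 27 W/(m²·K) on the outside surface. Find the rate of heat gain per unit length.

Per-layer cylindrical resistances, series-summed:
R_aluminium pipe wall = ln(24.9/21)/(2π×238×1) = 1.139×10^-4 K/W
R_outer film = 1/(h_o·2πr_oL) = 1/(27×2π×0.0249×1) = 0.2367 K/W
R_total = 0.2368 K/W
Q = ΔT/R_total = 204/0.2368

q′ ≈ 861 W/m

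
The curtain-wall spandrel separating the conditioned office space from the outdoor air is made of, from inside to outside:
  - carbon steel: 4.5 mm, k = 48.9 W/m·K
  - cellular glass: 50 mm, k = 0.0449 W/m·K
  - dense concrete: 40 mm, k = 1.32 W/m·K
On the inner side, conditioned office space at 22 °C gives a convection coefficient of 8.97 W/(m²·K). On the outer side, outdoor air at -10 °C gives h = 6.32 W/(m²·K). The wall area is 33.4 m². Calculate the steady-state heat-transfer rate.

Q ≈ 756 W

Series thermal resistances:
R_inner film = 1/(h_i·A) = 1/(8.97×33.4) = 0.003338 K/W
R_carbon steel = L/(kA) = 0.0045/(48.9×33.4) = 2.755×10^-6 K/W
R_cellular glass = L/(kA) = 0.05/(0.0449×33.4) = 0.03334 K/W
R_dense concrete = L/(kA) = 0.04/(1.32×33.4) = 9.073×10^-4 K/W
R_outer film = 1/(h_o·A) = 1/(6.32×33.4) = 0.004737 K/W
R_total = 0.04233 K/W
Q = ΔT / R_total = 32 / 0.04233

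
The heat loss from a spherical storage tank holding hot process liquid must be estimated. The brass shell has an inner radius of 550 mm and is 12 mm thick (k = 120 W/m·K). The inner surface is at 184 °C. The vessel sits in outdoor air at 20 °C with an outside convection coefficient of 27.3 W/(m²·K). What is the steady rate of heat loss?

Q ≈ 17700 W

Each spherical layer contributes R = (1/r_i − 1/r_o)/(4πk):
R_brass shell = (1/0.55 − 1/0.562)/(4π×120) = 2.574×10^-5 K/W
R_outer film = 1/(h·4πr_o²) = 1/(27.3×4π×0.562²) = 0.009229 K/W
R_total = 0.009255 K/W
Q = ΔT/R_total = 164/0.009255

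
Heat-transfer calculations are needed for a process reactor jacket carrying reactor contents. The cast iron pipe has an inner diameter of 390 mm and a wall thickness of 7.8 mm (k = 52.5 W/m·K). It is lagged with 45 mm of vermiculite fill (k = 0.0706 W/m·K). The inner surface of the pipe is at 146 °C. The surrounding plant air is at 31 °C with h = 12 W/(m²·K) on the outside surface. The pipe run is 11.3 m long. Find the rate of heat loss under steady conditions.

Cylindrical conduction, so R = ln(r₂/r₁)/(2πkL) per layer, in series:
R_cast iron pipe wall = ln(202.8/195)/(2π×52.5×11.3) = 1.052×10^-5 K/W
R_vermiculite fill = ln(247.8/202.8)/(2π×0.0706×11.3) = 0.03998 K/W
R_outer film = 1/(h_o·2πr_oL) = 1/(12×2π×0.2478×11.3) = 0.004737 K/W
R_total = 0.04473 K/W
Q = ΔT/R_total = 115/0.04473

Q ≈ 2570 W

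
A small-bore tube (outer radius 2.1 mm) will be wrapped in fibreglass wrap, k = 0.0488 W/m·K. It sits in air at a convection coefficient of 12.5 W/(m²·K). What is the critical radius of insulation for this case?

r_cr ≈ 3.9 mm

For a cylinder r_cr = k/h = 0.0488/12.5
r_cr = 3.9 mm; since the bare radius (2.1 mm) is below r_cr, adding a thin layer of insulation will *increase* heat loss.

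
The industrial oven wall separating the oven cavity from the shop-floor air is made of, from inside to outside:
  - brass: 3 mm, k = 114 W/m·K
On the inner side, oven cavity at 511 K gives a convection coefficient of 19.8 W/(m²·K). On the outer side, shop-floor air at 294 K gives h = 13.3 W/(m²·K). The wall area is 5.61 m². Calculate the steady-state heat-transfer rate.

Series thermal resistances:
R_inner film = 1/(h_i·A) = 1/(19.8×5.61) = 0.009003 K/W
R_brass = L/(kA) = 0.003/(114×5.61) = 4.691×10^-6 K/W
R_outer film = 1/(h_o·A) = 1/(13.3×5.61) = 0.0134 K/W
R_total = 0.02241 K/W
Q = ΔT / R_total = 217 / 0.02241

Q ≈ 9680 W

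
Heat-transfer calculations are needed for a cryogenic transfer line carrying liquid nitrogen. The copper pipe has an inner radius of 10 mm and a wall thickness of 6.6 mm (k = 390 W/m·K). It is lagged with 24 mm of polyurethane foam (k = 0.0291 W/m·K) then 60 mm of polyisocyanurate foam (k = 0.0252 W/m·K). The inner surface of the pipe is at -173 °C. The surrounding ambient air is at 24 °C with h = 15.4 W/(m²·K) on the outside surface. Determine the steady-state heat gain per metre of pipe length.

q′ ≈ 18.4 W/m

Treating each annulus and film as a series resistance:
R_copper pipe wall = ln(16.6/10)/(2π×390×1) = 2.068×10^-4 K/W
R_polyurethane foam = ln(40.6/16.6)/(2π×0.0291×1) = 4.892 K/W
R_polyisocyanurate foam = ln(100.6/40.6)/(2π×0.0252×1) = 5.731 K/W
R_outer film = 1/(h_o·2πr_oL) = 1/(15.4×2π×0.1006×1) = 0.1027 K/W
R_total = 10.73 K/W
Q = ΔT/R_total = 197/10.73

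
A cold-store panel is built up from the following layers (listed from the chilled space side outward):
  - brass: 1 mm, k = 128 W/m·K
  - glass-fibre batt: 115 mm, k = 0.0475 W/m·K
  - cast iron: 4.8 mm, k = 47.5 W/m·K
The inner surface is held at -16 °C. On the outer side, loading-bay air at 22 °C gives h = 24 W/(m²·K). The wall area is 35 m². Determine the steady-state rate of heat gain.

Q ≈ 540 W

Thermal resistances in series:
R_brass = L/(kA) = 0.001/(128×35) = 2.232×10^-7 K/W
R_glass-fibre batt = L/(kA) = 0.115/(0.0475×35) = 0.06917 K/W
R_cast iron = L/(kA) = 0.0048/(47.5×35) = 2.887×10^-6 K/W
R_outer film = 1/(h_o·A) = 1/(24×35) = 0.00119 K/W
R_total = 0.07037 K/W
Q = ΔT / R_total = 38 / 0.07037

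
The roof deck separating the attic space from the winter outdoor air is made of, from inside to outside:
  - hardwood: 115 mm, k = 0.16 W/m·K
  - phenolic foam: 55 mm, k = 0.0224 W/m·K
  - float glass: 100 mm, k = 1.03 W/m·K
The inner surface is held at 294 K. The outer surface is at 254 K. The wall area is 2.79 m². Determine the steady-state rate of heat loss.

Series thermal resistances:
R_hardwood = L/(kA) = 0.115/(0.16×2.79) = 0.2576 K/W
R_phenolic foam = L/(kA) = 0.055/(0.0224×2.79) = 0.8801 K/W
R_float glass = L/(kA) = 0.1/(1.03×2.79) = 0.0348 K/W
R_total = 1.172 K/W
Q = ΔT / R_total = 40 / 1.172

Q ≈ 34.1 W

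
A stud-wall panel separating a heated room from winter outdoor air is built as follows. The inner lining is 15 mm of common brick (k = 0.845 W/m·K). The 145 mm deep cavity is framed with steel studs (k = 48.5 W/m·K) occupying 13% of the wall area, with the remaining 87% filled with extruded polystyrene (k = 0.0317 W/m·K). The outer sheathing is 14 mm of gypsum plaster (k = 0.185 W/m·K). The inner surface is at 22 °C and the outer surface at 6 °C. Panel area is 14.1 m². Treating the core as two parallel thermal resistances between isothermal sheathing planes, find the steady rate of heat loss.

Q ≈ 1940 W

Sheathing layers in series; stud and cavity paths in parallel between them.
R_inner = 0.015/(0.845×14.1) = 0.001259 K/W
R_stud  = 0.145/(48.5×0.13×14.1) = 0.001631 K/W
R_cav   = 0.145/(0.0317×0.87×14.1) = 0.3729 K/W
1/R_core = 1/R_stud + 1/R_cav → R_core = 0.001624 K/W
R_outer = 0.014/(0.185×14.1) = 0.005367 K/W
R_total = 0.00825 K/W
Q = ΔT/R_total = 16/0.00825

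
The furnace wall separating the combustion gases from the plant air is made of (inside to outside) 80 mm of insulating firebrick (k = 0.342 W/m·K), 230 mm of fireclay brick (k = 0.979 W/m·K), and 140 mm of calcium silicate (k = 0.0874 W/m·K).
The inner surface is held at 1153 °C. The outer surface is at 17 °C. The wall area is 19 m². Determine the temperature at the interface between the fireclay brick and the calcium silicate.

T ≈ 896 °C

Treating each layer as a thermal resistance in series:
R_insulating firebrick = L/(kA) = 0.08/(0.342×19) = 0.01231 K/W
R_fireclay brick = L/(kA) = 0.23/(0.979×19) = 0.01236 K/W
R_calcium silicate = L/(kA) = 0.14/(0.0874×19) = 0.08431 K/W
R_total = 0.109 K/W;  Q = ΔT/R_total = 1136/0.109 = 10420 W
T_interface = T_inner − Q·ΣR(inner→interface) = 1153 − 10400×0.02468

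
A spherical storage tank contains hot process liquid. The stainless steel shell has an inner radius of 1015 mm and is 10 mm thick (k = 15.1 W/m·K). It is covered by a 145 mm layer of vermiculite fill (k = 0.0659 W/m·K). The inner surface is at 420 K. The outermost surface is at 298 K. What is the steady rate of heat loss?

Each spherical layer contributes R = (1/r_i − 1/r_o)/(4πk):
R_stainless steel shell = (1/1.015 − 1/1.025)/(4π×15.1) = 5.066×10^-5 K/W
R_vermiculite fill = (1/1.025 − 1/1.17)/(4π×0.0659) = 0.146 K/W
R_total = 0.1461 K/W
Q = ΔT/R_total = 122/0.1461

Q ≈ 835 W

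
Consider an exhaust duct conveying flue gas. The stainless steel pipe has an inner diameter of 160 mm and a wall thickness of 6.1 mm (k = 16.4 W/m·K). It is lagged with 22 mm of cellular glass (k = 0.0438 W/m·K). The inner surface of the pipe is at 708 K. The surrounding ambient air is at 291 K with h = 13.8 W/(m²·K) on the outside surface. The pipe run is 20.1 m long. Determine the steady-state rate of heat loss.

Cylindrical conduction, so R = ln(r₂/r₁)/(2πkL) per layer, in series:
R_stainless steel pipe wall = ln(86.1/80)/(2π×16.4×20.1) = 3.548×10^-5 K/W
R_cellular glass = ln(108.1/86.1)/(2π×0.0438×20.1) = 0.04114 K/W
R_outer film = 1/(h_o·2πr_oL) = 1/(13.8×2π×0.1081×20.1) = 0.005308 K/W
R_total = 0.04648 K/W
Q = ΔT/R_total = 417/0.04648

Q ≈ 8970 W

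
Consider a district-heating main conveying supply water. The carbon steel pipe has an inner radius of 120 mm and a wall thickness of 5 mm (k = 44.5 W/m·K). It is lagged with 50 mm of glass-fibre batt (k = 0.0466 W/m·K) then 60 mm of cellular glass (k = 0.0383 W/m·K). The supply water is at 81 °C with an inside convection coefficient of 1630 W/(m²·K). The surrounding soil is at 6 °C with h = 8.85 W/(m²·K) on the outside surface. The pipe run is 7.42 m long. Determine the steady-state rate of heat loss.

Q ≈ 227 W

Treating each annulus and film as a series resistance:
R_inner film = 1/(h_i·2πr₁L) = 1/(1630×2π×0.12×7.42) = 1.097×10^-4 K/W
R_carbon steel pipe wall = ln(125/120)/(2π×44.5×7.42) = 1.968×10^-5 K/W
R_glass-fibre batt = ln(175/125)/(2π×0.0466×7.42) = 0.1549 K/W
R_cellular glass = ln(235/175)/(2π×0.0383×7.42) = 0.1651 K/W
R_outer film = 1/(h_o·2πr_oL) = 1/(8.85×2π×0.235×7.42) = 0.01031 K/W
R_total = 0.3304 K/W
Q = ΔT/R_total = 75/0.3304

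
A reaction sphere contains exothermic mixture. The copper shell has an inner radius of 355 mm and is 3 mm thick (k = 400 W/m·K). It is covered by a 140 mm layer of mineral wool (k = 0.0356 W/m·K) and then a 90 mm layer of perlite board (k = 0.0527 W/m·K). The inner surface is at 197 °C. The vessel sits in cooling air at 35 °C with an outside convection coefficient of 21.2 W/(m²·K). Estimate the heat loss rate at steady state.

Q ≈ 72.6 W

Radial (spherical) resistances in series:
R_copper shell = (1/0.355 − 1/0.358)/(4π×400) = 4.696×10^-6 K/W
R_mineral wool = (1/0.358 − 1/0.498)/(4π×0.0356) = 1.755 K/W
R_perlite board = (1/0.498 − 1/0.588)/(4π×0.0527) = 0.4641 K/W
R_outer film = 1/(h·4πr_o²) = 1/(21.2×4π×0.588²) = 0.01086 K/W
R_total = 2.23 K/W
Q = ΔT/R_total = 162/2.23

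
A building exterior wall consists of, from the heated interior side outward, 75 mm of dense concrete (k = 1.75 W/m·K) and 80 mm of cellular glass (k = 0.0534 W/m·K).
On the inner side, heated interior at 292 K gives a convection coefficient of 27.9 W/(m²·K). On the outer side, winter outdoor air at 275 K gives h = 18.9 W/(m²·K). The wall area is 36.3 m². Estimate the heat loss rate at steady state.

Q ≈ 379 W

Series thermal resistances:
R_inner film = 1/(h_i·A) = 1/(27.9×36.3) = 9.874×10^-4 K/W
R_dense concrete = L/(kA) = 0.075/(1.75×36.3) = 0.001181 K/W
R_cellular glass = L/(kA) = 0.08/(0.0534×36.3) = 0.04127 K/W
R_outer film = 1/(h_o·A) = 1/(18.9×36.3) = 0.001458 K/W
R_total = 0.0449 K/W
Q = ΔT / R_total = 17 / 0.0449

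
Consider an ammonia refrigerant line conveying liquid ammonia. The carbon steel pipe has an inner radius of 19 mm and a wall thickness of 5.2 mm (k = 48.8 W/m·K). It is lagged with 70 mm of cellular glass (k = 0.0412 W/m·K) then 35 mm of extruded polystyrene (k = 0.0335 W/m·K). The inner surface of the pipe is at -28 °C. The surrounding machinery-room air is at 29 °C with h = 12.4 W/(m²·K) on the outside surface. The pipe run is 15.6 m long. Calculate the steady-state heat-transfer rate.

Q ≈ 130 W

For a radial system each layer contributes R = ln(r_out/r_in)/(2πkL); films add R = 1/(hA).
R_carbon steel pipe wall = ln(24.2/19)/(2π×48.8×15.6) = 5.058×10^-5 K/W
R_cellular glass = ln(94.2/24.2)/(2π×0.0412×15.6) = 0.3365 K/W
R_extruded polystyrene = ln(129.2/94.2)/(2π×0.0335×15.6) = 0.09622 K/W
R_outer film = 1/(h_o·2πr_oL) = 1/(12.4×2π×0.1292×15.6) = 0.006368 K/W
R_total = 0.4392 K/W
Q = ΔT/R_total = 57/0.4392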